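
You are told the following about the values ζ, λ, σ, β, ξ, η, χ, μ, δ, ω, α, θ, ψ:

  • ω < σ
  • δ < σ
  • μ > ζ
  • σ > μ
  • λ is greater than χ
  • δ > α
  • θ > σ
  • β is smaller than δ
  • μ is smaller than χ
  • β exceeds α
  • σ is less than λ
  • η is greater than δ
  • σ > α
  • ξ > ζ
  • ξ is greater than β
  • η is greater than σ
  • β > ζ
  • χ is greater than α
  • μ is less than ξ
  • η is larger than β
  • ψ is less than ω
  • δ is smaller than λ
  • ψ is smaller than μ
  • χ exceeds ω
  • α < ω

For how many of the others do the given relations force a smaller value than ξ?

The elements the relations force below ξ are ζ, ψ, α, β, μ — no chain reaches any other.
That is 5.

5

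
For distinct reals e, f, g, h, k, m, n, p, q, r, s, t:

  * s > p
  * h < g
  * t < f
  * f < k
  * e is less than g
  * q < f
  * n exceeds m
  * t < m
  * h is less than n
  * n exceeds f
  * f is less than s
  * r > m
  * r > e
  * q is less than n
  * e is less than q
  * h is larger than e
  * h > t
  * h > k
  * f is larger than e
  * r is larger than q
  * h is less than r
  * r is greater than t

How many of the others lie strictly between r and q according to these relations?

Chaining upward from q reaches: f, k, s, h, n, g.
Chaining downward from r reaches: t, e, f, k, m, h.
Strictly between q and r are those in both lists: f, k, h — 3 elements.

3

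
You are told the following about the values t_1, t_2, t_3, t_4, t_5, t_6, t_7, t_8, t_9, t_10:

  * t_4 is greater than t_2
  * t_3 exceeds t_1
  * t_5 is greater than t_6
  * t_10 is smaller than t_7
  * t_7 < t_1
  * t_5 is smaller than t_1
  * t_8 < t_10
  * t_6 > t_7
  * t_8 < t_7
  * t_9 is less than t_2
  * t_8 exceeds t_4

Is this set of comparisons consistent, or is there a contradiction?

consistent

The single ordering t_9 < t_2 < t_4 < t_8 < t_10 < t_7 < t_6 < t_5 < t_1 < t_3 satisfies every listed relation, so no contradiction arises.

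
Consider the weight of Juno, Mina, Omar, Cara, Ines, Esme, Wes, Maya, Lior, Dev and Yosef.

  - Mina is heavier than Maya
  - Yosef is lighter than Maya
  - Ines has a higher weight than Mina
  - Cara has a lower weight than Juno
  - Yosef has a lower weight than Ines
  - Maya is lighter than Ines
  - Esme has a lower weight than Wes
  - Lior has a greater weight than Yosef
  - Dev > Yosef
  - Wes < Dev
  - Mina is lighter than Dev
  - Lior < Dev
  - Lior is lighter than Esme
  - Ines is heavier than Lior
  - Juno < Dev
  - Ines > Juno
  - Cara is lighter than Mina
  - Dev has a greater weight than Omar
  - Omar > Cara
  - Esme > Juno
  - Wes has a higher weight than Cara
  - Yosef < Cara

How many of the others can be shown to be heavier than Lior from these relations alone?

Directly above Lior: Ines, Esme, Dev.
One step further: Wes (4 so far).
Nothing else is reachable above Lior; 4 in all.

4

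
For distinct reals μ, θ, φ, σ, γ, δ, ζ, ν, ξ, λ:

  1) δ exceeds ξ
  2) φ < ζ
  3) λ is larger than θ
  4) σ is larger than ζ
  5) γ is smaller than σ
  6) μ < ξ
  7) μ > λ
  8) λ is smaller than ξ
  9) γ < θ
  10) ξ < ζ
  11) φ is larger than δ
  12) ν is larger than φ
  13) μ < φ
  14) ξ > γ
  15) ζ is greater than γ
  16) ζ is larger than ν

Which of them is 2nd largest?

ζ

Chaining the given pairs: γ < θ < λ < μ < ξ < δ < φ < ν < ζ < σ.
Counting 2 from the largest end gives ζ.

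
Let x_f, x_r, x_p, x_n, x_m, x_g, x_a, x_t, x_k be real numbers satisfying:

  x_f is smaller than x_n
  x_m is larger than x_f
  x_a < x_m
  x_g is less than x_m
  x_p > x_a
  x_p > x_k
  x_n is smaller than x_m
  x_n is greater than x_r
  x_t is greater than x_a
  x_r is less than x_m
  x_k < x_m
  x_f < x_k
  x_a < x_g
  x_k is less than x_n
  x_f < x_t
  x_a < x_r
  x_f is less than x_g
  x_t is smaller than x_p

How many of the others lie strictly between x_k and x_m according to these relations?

Chaining upward from x_k reaches: x_p, x_n.
Chaining downward from x_m reaches: x_a, x_f, x_r, x_g, x_n.
Strictly between x_k and x_m are those in both lists: x_n — 1 element.

1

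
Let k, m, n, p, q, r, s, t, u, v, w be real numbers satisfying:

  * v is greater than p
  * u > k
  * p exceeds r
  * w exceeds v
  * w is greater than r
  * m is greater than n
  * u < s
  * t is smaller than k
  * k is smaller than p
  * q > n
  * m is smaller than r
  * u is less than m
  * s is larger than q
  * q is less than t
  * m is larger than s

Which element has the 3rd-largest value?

p

The consecutive relations fix a unique order: n < q < t < k < u < s < m < r < p < v < w.
Counting 3 from the largest end gives p.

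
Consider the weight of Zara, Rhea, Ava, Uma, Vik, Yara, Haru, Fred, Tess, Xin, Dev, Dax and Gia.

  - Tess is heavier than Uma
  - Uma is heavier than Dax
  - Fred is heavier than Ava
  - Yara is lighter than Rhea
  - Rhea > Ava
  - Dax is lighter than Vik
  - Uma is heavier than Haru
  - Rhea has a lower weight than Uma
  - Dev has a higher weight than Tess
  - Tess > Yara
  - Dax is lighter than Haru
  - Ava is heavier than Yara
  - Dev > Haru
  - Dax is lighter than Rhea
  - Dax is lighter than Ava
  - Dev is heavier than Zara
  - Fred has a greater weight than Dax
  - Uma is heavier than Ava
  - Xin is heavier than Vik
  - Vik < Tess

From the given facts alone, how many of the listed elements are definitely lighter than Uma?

5

From Uma the given relations immediately reach Dax, Ava, Rhea, Haru.
From those, Yara — 5 in total.
Nothing else is reachable below Uma; 5 in all.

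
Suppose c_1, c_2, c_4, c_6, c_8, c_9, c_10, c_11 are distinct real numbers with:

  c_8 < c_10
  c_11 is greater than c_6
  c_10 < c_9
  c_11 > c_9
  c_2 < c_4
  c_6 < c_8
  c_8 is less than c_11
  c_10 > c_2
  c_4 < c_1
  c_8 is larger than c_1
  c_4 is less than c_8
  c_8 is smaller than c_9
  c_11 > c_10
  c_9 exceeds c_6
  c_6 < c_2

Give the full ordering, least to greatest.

Nothing is placed below c_6, so it is least; from there c_6 < c_2; c_2 < c_4; c_4 < c_1; c_1 < c_8; c_8 < c_10; c_10 < c_9; c_9 < c_11, each given directly.

c_6 < c_2 < c_4 < c_1 < c_8 < c_10 < c_9 < c_11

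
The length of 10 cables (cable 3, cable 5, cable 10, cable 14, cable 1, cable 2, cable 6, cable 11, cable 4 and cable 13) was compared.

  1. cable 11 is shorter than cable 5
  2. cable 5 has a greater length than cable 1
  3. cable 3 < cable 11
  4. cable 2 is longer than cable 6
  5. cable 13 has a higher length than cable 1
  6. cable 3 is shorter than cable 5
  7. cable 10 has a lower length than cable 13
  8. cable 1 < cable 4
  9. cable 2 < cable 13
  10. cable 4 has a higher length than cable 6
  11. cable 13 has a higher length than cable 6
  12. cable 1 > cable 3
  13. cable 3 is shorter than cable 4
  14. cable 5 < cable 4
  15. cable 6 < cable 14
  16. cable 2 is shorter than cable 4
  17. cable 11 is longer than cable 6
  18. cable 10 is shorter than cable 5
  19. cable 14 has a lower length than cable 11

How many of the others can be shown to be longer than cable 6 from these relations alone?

6

From cable 6 the given relations immediately reach cable 14, cable 11, cable 2, cable 4, cable 13.
From those, cable 5 — 6 in total.
Nothing else is reachable above cable 6; 6 in all.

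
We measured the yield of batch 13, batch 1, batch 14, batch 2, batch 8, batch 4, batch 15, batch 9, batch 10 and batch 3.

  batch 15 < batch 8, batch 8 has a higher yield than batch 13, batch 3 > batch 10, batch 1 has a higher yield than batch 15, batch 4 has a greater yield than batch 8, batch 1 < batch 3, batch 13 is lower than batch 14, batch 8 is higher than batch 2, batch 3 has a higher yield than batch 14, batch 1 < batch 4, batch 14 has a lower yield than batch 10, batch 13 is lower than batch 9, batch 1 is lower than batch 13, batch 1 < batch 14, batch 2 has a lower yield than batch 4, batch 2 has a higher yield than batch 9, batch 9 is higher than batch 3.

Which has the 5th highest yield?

batch 3

Piecing the relations together gives one ordering: batch 15 < batch 1 < batch 13 < batch 14 < batch 10 < batch 3 < batch 9 < batch 2 < batch 8 < batch 4.
Counting 5 from the largest end gives batch 3.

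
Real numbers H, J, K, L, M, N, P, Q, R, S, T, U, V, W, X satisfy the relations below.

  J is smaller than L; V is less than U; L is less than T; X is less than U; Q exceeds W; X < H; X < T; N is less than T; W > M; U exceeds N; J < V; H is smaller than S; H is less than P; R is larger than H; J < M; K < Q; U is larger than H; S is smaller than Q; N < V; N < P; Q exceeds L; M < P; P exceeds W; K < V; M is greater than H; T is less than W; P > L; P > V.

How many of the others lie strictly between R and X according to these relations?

1

The relations place X below R. An element lies strictly between them when it is forced above X and also forced below R.
Above X: {H, M, T, S, W, P, Q, U}. Below R: {H}.
Intersection: {H} — 1.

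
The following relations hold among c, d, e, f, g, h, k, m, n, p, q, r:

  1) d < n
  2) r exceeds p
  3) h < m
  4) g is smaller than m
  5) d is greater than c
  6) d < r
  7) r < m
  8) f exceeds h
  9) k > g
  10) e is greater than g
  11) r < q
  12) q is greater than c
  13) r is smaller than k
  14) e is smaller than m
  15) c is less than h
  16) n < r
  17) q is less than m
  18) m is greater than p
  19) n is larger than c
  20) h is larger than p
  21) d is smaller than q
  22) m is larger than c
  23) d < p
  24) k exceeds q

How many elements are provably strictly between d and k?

4

The relations place d below k. An element lies strictly between them when it is forced above d and also forced below k.
Above d: {p, h, n, r, q, m, f}. Below k: {c, p, g, n, r, q}.
Intersection: {p, n, r, q} — 4.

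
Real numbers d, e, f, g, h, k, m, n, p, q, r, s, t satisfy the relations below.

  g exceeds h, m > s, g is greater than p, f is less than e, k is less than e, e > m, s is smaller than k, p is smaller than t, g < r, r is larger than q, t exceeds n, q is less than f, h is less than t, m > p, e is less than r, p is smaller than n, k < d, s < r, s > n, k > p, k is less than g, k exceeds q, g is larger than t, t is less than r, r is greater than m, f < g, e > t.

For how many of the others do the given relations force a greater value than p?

Directly above p: n, k, m, t, g.
One step further: s, e, r, d (9 so far).
No other element is forced above p by the given relations, so the count is 9.

9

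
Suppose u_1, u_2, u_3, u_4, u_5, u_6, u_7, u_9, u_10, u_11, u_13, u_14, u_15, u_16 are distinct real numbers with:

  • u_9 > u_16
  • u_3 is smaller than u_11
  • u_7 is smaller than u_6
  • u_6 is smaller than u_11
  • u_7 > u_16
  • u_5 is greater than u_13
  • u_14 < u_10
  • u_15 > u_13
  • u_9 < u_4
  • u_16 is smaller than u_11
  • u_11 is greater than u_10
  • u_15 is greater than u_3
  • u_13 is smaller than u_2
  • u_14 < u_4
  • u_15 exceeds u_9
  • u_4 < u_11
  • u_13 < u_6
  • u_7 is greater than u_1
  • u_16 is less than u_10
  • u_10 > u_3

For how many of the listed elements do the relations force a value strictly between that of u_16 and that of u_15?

1

The relations place u_16 below u_15. An element lies strictly between them when it is forced above u_16 and also forced below u_15.
Above u_16: {u_9, u_10, u_4, u_7, u_6, u_11}. Below u_15: {u_9, u_13, u_3}.
Intersection: {u_9} — 1.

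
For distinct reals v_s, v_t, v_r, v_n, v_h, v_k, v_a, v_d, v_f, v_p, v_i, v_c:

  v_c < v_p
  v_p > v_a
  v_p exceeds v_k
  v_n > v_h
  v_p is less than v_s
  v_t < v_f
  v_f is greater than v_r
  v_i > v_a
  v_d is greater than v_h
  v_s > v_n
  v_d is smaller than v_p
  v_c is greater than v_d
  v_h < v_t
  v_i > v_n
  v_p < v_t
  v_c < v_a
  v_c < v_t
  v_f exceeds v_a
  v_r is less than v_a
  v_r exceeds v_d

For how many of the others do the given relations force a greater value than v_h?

The elements the relations force above v_h are v_d, v_n, v_c, v_r, v_a, v_p, v_t, v_f, v_s, v_i — no chain reaches any other.
That is 10.

10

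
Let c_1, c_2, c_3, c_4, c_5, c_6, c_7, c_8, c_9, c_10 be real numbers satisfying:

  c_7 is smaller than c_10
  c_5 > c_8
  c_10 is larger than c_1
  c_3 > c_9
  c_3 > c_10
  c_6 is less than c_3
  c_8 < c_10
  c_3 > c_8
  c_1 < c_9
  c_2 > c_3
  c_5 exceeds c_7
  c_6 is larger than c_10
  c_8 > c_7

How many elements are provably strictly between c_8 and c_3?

2

Chaining upward from c_8 reaches: c_10, c_6, c_5, c_2.
Chaining downward from c_3 reaches: c_1, c_7, c_9, c_10, c_6.
Strictly between c_8 and c_3 are those in both lists: c_10, c_6 — 2 elements.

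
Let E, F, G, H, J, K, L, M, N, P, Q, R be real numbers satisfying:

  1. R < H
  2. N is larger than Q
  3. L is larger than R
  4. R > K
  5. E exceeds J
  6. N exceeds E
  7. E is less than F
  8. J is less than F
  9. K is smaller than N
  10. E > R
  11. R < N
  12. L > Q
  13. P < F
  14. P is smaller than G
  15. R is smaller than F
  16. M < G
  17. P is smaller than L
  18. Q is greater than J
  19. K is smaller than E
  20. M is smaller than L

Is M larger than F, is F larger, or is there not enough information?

undetermined

Following every chain through M: above M we get L, G.
F is not reached, and no chain runs the other way from F to M.
So the given relations leave the order of M and F undetermined.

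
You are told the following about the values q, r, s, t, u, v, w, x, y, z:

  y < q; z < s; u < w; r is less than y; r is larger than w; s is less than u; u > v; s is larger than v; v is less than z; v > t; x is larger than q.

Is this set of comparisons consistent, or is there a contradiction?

The single ordering t < v < z < s < u < w < r < y < q < x satisfies every listed relation, so no contradiction arises.

consistent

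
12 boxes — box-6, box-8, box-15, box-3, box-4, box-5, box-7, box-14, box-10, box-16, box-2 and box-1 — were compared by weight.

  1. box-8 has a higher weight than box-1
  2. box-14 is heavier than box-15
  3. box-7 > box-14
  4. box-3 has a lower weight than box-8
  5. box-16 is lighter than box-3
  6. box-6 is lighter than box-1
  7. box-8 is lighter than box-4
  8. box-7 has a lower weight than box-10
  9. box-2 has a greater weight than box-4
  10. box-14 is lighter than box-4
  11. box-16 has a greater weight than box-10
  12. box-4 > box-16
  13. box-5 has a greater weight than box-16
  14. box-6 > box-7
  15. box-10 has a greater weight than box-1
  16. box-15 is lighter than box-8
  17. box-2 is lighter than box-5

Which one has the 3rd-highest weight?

box-4

Piecing the relations together gives one ordering: box-15 < box-14 < box-7 < box-6 < box-1 < box-10 < box-16 < box-3 < box-8 < box-4 < box-2 < box-5.
Counting 3 from the largest end gives box-4.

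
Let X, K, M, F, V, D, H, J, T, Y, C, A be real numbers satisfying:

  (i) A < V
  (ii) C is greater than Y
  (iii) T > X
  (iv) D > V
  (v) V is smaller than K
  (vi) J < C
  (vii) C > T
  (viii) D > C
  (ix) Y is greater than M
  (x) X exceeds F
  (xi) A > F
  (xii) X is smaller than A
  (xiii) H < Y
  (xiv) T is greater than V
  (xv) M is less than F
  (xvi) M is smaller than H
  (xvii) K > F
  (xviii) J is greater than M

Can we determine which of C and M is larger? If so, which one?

M < F < X < T < C, by transitivity through F, X, T.
So C is larger.

C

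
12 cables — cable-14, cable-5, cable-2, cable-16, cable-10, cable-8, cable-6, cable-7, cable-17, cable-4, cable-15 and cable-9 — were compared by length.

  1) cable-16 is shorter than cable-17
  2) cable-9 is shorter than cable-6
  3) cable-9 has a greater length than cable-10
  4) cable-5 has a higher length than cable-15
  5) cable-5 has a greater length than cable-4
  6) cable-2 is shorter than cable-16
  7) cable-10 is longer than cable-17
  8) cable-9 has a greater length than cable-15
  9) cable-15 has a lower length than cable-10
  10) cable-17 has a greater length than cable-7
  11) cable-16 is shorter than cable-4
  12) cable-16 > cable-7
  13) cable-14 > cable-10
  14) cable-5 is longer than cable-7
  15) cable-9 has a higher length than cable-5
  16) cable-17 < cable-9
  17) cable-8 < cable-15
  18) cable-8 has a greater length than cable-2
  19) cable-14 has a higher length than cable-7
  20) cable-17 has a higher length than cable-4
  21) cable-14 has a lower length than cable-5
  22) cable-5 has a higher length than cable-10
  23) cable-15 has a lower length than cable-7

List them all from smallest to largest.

Nothing is placed below cable-2, so it is least; from there cable-2 < cable-8; cable-8 < cable-15; cable-15 < cable-7; cable-7 < cable-16; cable-16 < cable-4; cable-4 < cable-17; cable-17 < cable-10; cable-10 < cable-14; cable-14 < cable-5; cable-5 < cable-9; cable-9 < cable-6, each given directly.

cable-2 < cable-8 < cable-15 < cable-7 < cable-16 < cable-4 < cable-17 < cable-10 < cable-14 < cable-5 < cable-9 < cable-6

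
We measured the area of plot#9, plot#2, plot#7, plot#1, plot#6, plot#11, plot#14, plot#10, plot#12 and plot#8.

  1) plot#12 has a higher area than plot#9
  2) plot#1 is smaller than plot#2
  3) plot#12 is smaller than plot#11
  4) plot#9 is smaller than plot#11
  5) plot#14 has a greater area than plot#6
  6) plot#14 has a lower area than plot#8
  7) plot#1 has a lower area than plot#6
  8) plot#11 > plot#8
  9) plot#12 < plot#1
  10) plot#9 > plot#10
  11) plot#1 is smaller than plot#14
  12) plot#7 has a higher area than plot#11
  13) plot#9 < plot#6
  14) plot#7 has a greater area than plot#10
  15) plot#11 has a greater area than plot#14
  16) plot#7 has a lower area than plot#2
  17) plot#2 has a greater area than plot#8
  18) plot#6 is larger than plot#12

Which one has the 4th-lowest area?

The consecutive relations fix a unique order: plot#10 < plot#9 < plot#12 < plot#1 < plot#6 < plot#14 < plot#8 < plot#11 < plot#7 < plot#2.
Counting 4 from the smallest end gives plot#1.

plot#1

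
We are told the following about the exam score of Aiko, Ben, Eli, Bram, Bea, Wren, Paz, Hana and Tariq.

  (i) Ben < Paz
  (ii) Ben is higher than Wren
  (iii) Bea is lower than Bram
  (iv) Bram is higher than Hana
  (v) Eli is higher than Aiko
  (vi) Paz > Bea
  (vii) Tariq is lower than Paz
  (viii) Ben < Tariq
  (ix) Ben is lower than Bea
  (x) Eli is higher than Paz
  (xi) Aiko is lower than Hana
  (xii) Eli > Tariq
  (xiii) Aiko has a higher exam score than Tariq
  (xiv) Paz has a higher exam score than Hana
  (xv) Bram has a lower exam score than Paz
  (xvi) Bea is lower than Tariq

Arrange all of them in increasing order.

Each adjacent pair is fixed by a given relation: Wren < Ben; Ben < Bea; Bea < Tariq; Tariq < Aiko; Aiko < Hana; Hana < Bram; Bram < Paz; Paz < Eli. Chaining them end to end gives the full order.

Wren < Ben < Bea < Tariq < Aiko < Hana < Bram < Paz < Eli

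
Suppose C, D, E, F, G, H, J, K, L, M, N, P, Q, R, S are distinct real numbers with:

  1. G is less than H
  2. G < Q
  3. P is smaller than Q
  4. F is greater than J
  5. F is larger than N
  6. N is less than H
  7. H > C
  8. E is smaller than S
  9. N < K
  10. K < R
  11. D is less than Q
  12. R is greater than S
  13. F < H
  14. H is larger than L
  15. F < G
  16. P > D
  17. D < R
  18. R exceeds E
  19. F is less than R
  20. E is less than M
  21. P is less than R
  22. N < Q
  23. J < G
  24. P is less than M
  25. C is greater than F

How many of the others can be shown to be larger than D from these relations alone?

From D the given relations immediately reach P, Q, R.
From those, M — 4 in total.
Nothing else is reachable above D; 4 in all.

4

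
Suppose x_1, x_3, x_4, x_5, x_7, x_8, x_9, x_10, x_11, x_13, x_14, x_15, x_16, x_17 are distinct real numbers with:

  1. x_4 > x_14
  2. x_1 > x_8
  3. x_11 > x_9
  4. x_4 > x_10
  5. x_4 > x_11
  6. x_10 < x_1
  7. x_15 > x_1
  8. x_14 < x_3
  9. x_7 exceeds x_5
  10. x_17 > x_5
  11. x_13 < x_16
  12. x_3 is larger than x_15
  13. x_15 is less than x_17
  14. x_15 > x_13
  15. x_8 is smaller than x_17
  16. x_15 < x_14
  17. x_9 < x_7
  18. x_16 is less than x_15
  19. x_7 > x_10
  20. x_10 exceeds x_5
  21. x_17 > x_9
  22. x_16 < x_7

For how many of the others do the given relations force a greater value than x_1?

Directly above x_1: x_15.
One step further: x_14, x_3, x_17 (4 so far).
One step further: x_4 (5 so far).
Nothing else is reachable above x_1; 5 in all.

5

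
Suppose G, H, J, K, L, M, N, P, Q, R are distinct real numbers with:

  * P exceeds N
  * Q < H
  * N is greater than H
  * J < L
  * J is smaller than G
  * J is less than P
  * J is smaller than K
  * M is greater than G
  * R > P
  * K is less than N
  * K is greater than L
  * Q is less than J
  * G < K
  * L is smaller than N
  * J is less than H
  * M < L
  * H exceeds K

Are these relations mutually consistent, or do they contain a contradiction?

Every relation is compatible with Q < J < G < M < L < K < H < N < P < R; the set is consistent.

consistent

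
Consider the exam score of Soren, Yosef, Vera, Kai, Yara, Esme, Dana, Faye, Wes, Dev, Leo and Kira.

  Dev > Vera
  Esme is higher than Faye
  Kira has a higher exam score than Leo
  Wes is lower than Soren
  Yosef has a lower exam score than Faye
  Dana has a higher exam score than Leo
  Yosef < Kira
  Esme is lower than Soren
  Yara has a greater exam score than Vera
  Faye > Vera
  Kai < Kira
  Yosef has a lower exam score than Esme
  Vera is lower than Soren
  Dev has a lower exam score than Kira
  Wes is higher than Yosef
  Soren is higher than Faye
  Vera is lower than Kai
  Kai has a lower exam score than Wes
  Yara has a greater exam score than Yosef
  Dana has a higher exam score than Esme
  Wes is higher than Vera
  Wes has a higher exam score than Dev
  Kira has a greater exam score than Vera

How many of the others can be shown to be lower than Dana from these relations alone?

The elements the relations force below Dana are Vera, Yosef, Faye, Esme, Leo — no chain reaches any other.
That is 5.

5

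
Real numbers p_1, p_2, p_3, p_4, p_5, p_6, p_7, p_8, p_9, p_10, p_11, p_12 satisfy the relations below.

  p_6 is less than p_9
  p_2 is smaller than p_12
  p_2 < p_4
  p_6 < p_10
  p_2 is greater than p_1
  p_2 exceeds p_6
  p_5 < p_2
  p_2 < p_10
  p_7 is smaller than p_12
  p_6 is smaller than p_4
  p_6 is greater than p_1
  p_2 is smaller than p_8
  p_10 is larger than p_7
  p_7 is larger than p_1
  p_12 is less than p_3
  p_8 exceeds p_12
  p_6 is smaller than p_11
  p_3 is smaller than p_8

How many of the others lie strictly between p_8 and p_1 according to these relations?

The relations place p_1 below p_8. An element lies strictly between them when it is forced above p_1 and also forced below p_8.
Above p_1: {p_7, p_6, p_2, p_9, p_4, p_12, p_3, p_11, p_10}. Below p_8: {p_5, p_7, p_6, p_2, p_12, p_3}.
Intersection: {p_7, p_6, p_2, p_12, p_3} — 5.

5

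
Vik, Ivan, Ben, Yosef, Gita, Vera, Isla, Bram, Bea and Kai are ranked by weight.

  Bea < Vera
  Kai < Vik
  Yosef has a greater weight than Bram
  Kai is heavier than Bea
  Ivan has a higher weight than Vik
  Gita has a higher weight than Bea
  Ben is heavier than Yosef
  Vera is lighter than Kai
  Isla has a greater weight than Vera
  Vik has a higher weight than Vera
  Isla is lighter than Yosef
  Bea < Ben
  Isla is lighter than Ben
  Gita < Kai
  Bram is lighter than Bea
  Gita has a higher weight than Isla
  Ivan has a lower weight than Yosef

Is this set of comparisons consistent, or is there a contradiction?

The single ordering Bram < Bea < Vera < Isla < Gita < Kai < Vik < Ivan < Yosef < Ben satisfies every listed relation, so no contradiction arises.

consistent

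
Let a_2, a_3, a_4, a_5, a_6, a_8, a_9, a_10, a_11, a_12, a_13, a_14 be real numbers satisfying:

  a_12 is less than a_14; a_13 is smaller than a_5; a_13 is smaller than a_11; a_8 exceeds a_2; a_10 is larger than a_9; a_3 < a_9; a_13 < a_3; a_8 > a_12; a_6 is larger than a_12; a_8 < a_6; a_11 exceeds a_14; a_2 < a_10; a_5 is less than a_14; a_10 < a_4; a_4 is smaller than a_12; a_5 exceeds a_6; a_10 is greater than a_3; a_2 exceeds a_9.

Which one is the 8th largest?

Chaining the given pairs: a_13 < a_3 < a_9 < a_2 < a_10 < a_4 < a_12 < a_8 < a_6 < a_5 < a_14 < a_11.
The 8th largest is a_10.

a_10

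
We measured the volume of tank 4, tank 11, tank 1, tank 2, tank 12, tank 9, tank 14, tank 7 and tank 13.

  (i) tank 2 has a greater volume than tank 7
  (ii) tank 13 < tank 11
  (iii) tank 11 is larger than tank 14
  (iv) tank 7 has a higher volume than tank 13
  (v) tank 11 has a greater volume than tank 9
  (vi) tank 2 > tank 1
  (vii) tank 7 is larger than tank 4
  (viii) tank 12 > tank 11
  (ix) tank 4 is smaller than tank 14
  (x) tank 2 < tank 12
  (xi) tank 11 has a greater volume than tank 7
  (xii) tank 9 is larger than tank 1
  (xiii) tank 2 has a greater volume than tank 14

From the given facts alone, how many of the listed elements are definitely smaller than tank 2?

5

From tank 2 the given relations immediately reach tank 1, tank 14, tank 7.
From those, tank 13, tank 4 — 5 in total.
No other element is forced below tank 2 by the given relations, so the count is 5.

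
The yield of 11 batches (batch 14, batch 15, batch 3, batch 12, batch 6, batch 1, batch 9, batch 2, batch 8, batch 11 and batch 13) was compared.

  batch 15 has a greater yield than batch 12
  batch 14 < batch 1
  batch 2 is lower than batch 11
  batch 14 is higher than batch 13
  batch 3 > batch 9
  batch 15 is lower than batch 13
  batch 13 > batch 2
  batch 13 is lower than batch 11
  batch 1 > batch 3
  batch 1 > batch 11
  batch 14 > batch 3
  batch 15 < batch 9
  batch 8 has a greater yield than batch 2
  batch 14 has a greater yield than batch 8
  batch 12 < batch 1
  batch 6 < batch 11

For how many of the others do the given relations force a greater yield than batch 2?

5

Directly above batch 2: batch 8, batch 13, batch 11.
One step further: batch 14, batch 1 (5 so far).
Nothing else is reachable above batch 2; 5 in all.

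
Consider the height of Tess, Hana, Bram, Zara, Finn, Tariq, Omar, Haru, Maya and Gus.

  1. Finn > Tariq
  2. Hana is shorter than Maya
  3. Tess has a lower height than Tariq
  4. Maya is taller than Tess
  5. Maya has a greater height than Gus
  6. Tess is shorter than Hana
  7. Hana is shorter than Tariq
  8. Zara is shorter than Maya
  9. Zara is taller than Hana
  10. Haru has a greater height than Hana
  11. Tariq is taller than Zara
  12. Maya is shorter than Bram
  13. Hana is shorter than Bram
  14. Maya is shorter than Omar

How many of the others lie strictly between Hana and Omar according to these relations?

2

Chaining upward from Hana reaches: Zara, Tariq, Maya, Bram, Finn, Haru.
Chaining downward from Omar reaches: Tess, Zara, Gus, Maya.
Strictly between Hana and Omar are those in both lists: Zara, Maya — 2 elements.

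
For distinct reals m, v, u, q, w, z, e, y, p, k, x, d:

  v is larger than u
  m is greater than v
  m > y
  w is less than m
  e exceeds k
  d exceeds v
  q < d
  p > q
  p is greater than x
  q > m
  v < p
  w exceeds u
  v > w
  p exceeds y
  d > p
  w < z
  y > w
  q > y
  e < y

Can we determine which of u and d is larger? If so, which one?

u < w and w < v give u < v.
Then v < m extends the chain to m.
With m < q: u < w < v < m < q.
Then q < p extends the chain to p.
Then p < d extends the chain to d.
So d is larger.

d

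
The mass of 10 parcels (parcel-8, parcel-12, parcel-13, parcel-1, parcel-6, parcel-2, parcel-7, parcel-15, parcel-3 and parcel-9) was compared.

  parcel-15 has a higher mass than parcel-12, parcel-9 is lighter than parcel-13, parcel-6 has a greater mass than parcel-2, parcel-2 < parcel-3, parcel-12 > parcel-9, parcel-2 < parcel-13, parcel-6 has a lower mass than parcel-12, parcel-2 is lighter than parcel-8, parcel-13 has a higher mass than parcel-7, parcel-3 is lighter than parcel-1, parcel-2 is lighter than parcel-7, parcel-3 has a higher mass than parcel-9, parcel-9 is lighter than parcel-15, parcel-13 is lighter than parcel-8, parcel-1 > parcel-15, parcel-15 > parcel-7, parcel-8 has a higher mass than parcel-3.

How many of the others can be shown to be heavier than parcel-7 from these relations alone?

4

From parcel-7 the given relations immediately reach parcel-13, parcel-15.
From those, parcel-8, parcel-1 — 4 in total.
No other element is forced above parcel-7 by the given relations, so the count is 4.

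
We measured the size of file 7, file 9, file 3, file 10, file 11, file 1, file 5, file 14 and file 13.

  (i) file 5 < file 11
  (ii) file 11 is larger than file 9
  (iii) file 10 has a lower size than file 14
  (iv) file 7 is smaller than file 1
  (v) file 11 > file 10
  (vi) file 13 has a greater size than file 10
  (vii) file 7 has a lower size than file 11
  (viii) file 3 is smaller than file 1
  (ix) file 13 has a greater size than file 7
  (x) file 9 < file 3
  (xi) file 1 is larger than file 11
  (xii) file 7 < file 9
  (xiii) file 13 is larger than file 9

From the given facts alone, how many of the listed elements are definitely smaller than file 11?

Directly below file 11: file 7, file 10, file 5, file 9.
Nothing else is reachable below file 11; 4 in all.

4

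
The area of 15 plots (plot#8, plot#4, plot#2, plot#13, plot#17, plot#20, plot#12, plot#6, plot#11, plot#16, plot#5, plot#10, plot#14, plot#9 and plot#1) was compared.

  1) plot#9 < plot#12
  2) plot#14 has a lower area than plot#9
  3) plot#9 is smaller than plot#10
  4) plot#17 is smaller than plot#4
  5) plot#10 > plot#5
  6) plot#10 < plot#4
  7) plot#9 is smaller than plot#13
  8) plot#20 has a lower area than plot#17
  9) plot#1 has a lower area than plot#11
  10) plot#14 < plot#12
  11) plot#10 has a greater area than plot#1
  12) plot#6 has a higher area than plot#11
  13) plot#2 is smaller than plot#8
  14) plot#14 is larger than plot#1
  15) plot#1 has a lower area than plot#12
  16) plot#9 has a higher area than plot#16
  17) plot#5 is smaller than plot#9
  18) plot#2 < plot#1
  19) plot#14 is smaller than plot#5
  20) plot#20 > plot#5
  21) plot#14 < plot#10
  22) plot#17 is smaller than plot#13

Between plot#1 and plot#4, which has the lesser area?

plot#1 < plot#14 < plot#5 < plot#9 < plot#10 < plot#4, by transitivity through plot#14, plot#5, plot#9, plot#10.
So plot#1 < plot#4; plot#1 is the smaller of the two.

plot#1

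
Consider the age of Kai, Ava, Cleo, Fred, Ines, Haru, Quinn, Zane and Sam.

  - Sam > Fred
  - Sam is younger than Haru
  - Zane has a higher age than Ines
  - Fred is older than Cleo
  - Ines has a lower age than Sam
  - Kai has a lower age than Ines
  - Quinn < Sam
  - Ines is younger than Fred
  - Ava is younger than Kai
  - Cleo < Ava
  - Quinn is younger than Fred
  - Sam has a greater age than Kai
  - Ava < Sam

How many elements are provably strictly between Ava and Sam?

3

The relations place Ava below Sam. An element lies strictly between them when it is forced above Ava and also forced below Sam.
Above Ava: {Kai, Ines, Fred, Zane, Haru}. Below Sam: {Quinn, Cleo, Kai, Ines, Fred}.
Intersection: {Kai, Ines, Fred} — 3.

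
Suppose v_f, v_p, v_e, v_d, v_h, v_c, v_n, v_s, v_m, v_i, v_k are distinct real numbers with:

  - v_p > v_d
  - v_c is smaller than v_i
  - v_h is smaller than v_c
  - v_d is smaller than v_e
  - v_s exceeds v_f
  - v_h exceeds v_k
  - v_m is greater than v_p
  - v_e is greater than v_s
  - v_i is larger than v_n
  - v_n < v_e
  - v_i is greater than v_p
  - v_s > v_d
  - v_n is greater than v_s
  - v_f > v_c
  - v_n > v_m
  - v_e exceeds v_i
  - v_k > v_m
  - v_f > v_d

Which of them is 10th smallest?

v_i

Chaining the given pairs: v_d < v_p < v_m < v_k < v_h < v_c < v_f < v_s < v_n < v_i < v_e.
The 10th smallest is v_i.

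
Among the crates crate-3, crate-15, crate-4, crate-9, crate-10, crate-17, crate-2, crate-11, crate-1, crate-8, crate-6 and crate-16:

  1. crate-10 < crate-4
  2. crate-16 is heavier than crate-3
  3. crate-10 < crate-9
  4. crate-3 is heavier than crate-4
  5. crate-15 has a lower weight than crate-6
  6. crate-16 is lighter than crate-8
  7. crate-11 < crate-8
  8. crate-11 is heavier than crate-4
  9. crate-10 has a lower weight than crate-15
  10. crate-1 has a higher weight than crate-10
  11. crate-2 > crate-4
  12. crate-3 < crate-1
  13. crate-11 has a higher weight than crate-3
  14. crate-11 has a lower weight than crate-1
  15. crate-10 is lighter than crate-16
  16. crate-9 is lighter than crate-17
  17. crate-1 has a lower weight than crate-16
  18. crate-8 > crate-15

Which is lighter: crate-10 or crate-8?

crate-10 < crate-4 and crate-4 < crate-3 give crate-10 < crate-3.
Then crate-3 < crate-11 extends the chain to crate-11.
With crate-11 < crate-1: crate-10 < crate-4 < crate-3 < crate-11 < crate-1.
Then crate-1 < crate-16 extends the chain to crate-16.
Then crate-16 < crate-8 extends the chain to crate-8.
So crate-10 < crate-8; crate-10 is the lighter of the two.

crate-10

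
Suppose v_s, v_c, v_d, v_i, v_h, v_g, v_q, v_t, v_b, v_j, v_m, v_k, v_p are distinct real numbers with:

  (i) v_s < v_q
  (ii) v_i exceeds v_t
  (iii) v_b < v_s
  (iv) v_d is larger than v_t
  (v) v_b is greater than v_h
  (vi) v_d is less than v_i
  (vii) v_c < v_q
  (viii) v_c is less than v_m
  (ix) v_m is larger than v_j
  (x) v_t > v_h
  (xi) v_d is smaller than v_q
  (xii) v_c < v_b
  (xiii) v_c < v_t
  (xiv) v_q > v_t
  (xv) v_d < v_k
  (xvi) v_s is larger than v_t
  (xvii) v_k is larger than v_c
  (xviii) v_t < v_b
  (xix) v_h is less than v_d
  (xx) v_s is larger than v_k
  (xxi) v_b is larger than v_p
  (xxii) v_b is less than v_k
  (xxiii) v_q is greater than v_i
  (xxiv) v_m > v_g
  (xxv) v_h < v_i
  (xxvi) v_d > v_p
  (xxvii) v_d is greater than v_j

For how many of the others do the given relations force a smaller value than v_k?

The elements the relations force below v_k are v_c, v_h, v_j, v_p, v_t, v_d, v_b — no chain reaches any other.
That is 7.

7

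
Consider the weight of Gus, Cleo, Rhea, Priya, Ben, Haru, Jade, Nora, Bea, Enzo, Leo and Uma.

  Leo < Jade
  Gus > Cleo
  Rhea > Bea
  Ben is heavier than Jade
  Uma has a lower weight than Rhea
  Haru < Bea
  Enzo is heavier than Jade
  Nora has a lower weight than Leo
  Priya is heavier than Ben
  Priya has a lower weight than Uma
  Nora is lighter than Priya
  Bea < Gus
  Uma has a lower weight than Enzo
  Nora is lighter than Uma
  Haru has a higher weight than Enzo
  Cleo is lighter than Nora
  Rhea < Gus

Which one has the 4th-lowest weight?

Jade

Chaining the given pairs: Cleo < Nora < Leo < Jade < Ben < Priya < Uma < Enzo < Haru < Bea < Rhea < Gus.
Counting 4 from the smallest end gives Jade.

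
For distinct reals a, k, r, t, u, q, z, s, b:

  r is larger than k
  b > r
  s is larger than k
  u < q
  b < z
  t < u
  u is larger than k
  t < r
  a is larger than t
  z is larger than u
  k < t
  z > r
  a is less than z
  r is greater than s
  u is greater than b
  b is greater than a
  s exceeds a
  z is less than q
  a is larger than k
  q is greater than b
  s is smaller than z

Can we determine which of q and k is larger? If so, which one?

q

Chaining the given relations: k < t < a < s < r < b < u < z < q.
So q is larger.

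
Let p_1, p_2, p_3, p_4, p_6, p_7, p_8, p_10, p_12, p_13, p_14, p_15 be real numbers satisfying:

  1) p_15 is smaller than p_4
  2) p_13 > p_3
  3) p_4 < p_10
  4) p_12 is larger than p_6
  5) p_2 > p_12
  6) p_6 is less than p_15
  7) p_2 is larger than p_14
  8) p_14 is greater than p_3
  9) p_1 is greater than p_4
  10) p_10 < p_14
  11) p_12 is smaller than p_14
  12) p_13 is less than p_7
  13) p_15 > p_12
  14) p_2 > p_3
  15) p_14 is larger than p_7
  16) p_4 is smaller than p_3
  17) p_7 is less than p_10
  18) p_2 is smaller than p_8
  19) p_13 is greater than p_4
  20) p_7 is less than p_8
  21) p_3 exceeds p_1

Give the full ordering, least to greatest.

p_6 < p_12 < p_15 < p_4 < p_1 < p_3 < p_13 < p_7 < p_10 < p_14 < p_2 < p_8

Nothing is placed below p_6, so it is least; from there p_6 < p_12; p_12 < p_15; p_15 < p_4; p_4 < p_1; p_1 < p_3; p_3 < p_13; p_13 < p_7; p_7 < p_10; p_10 < p_14; p_14 < p_2; p_2 < p_8, each given directly.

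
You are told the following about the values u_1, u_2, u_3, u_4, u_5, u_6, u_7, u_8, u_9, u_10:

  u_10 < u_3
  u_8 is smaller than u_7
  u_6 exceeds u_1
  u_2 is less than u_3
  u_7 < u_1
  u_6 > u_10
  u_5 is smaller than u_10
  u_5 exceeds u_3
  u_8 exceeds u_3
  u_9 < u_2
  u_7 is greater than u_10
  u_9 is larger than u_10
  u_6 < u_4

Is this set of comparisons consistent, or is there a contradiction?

inconsistent

Chaining the given relations yields u_5 < u_10 < u_9 < u_2 < u_3, so u_5 < u_3. But one relation states u_3 < u_5. These cannot both hold.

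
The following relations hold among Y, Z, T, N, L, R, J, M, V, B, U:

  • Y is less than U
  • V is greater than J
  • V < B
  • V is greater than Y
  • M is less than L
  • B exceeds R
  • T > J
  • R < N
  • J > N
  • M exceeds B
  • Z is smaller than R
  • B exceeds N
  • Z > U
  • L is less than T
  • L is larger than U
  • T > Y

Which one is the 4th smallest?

R

The consecutive relations fix a unique order: Y < U < Z < R < N < J < V < B < M < L < T.
Counting 4 from the smallest end gives R.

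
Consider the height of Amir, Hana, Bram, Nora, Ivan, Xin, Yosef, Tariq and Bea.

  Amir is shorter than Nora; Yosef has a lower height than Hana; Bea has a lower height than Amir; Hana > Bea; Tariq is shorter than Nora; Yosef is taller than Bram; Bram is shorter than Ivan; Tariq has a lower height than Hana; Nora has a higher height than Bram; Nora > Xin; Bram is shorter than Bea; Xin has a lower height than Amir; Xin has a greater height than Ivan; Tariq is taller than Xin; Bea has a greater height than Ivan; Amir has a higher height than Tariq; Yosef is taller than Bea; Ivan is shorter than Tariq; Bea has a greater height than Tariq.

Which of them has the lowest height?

Bram

Chaining upward from Bram: directly above it, Ivan, Bea, Yosef, Nora; then Xin, Tariq, Hana, Amir.
That covers every other element, and nothing is given below Bram, so Bram is the lowest height.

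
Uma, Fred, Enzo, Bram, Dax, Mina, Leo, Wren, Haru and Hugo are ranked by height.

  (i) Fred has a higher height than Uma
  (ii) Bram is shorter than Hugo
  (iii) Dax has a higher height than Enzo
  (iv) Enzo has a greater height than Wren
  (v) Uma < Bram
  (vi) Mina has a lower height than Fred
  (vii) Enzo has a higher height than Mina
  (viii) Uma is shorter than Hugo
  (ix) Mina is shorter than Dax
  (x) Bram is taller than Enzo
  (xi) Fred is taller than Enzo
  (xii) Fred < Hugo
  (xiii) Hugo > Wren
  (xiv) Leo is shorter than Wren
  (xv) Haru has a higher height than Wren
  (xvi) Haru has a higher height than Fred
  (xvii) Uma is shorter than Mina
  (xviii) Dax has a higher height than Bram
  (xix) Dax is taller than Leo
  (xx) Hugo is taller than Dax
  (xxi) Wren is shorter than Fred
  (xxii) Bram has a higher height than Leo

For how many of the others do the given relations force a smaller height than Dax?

6

Directly below Dax: Leo, Mina, Enzo, Bram.
One step further: Uma, Wren (6 so far).
Nothing else is reachable below Dax; 6 in all.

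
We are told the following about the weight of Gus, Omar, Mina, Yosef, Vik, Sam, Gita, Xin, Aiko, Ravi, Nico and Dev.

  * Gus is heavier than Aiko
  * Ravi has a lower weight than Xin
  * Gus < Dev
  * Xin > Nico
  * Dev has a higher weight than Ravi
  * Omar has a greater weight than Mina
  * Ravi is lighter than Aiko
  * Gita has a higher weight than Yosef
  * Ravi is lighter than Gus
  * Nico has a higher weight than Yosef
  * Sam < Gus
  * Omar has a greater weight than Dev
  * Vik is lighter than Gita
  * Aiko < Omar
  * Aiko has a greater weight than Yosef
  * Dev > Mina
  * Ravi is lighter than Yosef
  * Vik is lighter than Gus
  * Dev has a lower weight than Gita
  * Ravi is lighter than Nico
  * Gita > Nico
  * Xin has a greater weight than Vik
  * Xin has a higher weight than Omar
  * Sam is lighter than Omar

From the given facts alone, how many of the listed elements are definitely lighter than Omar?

8

The elements the relations force below Omar are Ravi, Vik, Sam, Yosef, Mina, Aiko, Gus, Dev — no chain reaches any other.
That is 8.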